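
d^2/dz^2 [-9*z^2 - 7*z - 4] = -18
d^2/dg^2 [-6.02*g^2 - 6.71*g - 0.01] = -12.0400000000000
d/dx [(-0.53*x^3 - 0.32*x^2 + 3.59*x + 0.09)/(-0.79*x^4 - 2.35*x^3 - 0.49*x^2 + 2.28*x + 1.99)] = (-0.4187*x^6 - 0.505599999999999*x^5 + 8.016*x^4 + 14.7406*x^3 - 1.5001*x^2 - 1.1854*x + 6.9389)/(0.6241*x^8 + 3.713*x^7 + 6.2967*x^6 - 1.2994*x^5 - 13.6201*x^4 - 11.5874*x^3 + 3.2482*x^2 + 9.0744*x + 3.9601)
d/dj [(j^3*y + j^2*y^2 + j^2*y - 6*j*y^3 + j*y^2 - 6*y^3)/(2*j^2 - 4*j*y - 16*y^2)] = y*(j^4 - 4*j^3*y - 20*j^2*y^2 - 3*j^2*y - 16*j*y^3 - 4*j*y^2 + 48*y^4 - 20*y^3)/(2*(j^4 - 4*j^3*y - 12*j^2*y^2 + 32*j*y^3 + 64*y^4))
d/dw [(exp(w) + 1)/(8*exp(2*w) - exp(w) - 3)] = (-(exp(w) + 1)*(16*exp(w) - 1) + 8*exp(2*w) - exp(w) - 3)*exp(w)/(-8*exp(2*w) + exp(w) + 3)^2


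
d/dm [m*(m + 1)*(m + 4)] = 3*m^2 + 10*m + 4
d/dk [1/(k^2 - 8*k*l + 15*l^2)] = 2*(-k + 4*l)/(k^2 - 8*k*l + 15*l^2)^2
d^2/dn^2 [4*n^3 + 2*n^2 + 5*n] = 24*n + 4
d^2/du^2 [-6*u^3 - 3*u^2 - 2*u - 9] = -36*u - 6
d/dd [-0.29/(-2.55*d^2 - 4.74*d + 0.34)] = (-1.479*d - 1.3746)/(2.55*d^2 + 4.74*d - 0.34)^2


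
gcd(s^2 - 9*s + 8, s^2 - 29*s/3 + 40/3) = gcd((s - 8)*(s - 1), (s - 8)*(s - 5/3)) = s - 8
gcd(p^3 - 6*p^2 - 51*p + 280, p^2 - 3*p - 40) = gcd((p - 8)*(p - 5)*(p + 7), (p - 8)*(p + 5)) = p - 8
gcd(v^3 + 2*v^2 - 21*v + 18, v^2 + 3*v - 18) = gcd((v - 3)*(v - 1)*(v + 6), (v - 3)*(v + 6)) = v^2 + 3*v - 18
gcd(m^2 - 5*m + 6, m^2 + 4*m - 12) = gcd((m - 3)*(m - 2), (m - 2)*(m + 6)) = m - 2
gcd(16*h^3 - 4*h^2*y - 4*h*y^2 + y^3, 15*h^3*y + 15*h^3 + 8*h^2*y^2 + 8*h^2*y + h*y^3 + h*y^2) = 1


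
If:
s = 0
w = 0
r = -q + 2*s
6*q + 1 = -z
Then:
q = -z/6 - 1/6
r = z/6 + 1/6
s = 0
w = 0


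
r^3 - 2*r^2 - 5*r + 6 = (r - 3)*(r - 1)*(r + 2)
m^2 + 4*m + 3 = (m + 1)*(m + 3)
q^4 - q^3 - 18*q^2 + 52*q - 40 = (q - 2)^3*(q + 5)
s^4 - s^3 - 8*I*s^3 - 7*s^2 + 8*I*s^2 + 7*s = s*(s - 1)*(s - 7*I)*(s - I)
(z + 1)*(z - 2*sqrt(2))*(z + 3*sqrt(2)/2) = z^3 - sqrt(2)*z^2/2 + z^2 - 6*z - sqrt(2)*z/2 - 6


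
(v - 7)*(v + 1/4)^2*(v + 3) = v^4 - 7*v^3/2 - 367*v^2/16 - 43*v/4 - 21/16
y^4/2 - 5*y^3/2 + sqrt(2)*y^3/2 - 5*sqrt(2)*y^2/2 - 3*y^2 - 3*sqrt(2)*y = y*(y/2 + sqrt(2)/2)*(y - 6)*(y + 1)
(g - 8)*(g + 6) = g^2 - 2*g - 48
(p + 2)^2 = p^2 + 4*p + 4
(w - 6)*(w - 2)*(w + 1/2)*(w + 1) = w^4 - 13*w^3/2 + w^2/2 + 14*w + 6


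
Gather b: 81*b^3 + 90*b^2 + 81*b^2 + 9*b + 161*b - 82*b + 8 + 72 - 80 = 81*b^3 + 171*b^2 + 88*b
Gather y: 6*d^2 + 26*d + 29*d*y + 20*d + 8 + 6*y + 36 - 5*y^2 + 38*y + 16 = 6*d^2 + 46*d - 5*y^2 + y*(29*d + 44) + 60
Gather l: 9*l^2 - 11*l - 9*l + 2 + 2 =9*l^2 - 20*l + 4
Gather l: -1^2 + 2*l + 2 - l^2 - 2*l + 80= 81 - l^2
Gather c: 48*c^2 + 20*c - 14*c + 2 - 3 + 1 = 48*c^2 + 6*c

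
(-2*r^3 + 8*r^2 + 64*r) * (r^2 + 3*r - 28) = -2*r^5 + 2*r^4 + 144*r^3 - 32*r^2 - 1792*r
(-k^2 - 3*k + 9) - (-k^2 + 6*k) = 9 - 9*k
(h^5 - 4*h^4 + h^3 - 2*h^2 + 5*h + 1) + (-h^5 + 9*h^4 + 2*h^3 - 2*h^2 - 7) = 5*h^4 + 3*h^3 - 4*h^2 + 5*h - 6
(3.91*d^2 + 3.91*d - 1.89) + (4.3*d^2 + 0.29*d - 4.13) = 8.21*d^2 + 4.2*d - 6.02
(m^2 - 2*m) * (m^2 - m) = m^4 - 3*m^3 + 2*m^2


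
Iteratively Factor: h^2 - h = (h)*(h - 1)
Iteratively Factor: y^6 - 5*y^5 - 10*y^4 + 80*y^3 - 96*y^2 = (y - 4)*(y^5 - y^4 - 14*y^3 + 24*y^2) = (y - 4)*(y - 2)*(y^4 + y^3 - 12*y^2) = (y - 4)*(y - 2)*(y + 4)*(y^3 - 3*y^2) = y*(y - 4)*(y - 2)*(y + 4)*(y^2 - 3*y) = y^2*(y - 4)*(y - 2)*(y + 4)*(y - 3)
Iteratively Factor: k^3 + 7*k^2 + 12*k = (k)*(k^2 + 7*k + 12) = k*(k + 3)*(k + 4)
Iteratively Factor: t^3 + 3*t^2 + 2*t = (t + 2)*(t^2 + t) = (t + 1)*(t + 2)*(t)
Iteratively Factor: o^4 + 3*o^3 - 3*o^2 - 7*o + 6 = (o - 1)*(o^3 + 4*o^2 + o - 6) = (o - 1)*(o + 2)*(o^2 + 2*o - 3) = (o - 1)^2*(o + 2)*(o + 3)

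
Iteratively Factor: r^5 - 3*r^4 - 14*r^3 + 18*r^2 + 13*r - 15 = (r + 3)*(r^4 - 6*r^3 + 4*r^2 + 6*r - 5) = (r - 1)*(r + 3)*(r^3 - 5*r^2 - r + 5) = (r - 5)*(r - 1)*(r + 3)*(r^2 - 1) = (r - 5)*(r - 1)*(r + 1)*(r + 3)*(r - 1)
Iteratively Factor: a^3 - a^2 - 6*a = (a - 3)*(a^2 + 2*a) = (a - 3)*(a + 2)*(a)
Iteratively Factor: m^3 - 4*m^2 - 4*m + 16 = (m - 2)*(m^2 - 2*m - 8) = (m - 2)*(m + 2)*(m - 4)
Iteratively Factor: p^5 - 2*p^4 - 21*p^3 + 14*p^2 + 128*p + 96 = (p + 2)*(p^4 - 4*p^3 - 13*p^2 + 40*p + 48) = (p - 4)*(p + 2)*(p^3 - 13*p - 12) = (p - 4)^2*(p + 2)*(p^2 + 4*p + 3) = (p - 4)^2*(p + 2)*(p + 3)*(p + 1)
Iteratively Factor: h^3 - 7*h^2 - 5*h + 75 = (h + 3)*(h^2 - 10*h + 25) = (h - 5)*(h + 3)*(h - 5)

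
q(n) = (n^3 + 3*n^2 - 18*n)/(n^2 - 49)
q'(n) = -2*n*(n^3 + 3*n^2 - 18*n)/(n^2 - 49)^2 + (3*n^2 + 6*n - 18)/(n^2 - 49)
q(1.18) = 0.32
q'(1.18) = 0.16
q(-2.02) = -0.90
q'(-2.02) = 0.48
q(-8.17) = -11.16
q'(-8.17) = -2.77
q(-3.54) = -1.56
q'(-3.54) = 0.35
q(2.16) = 0.33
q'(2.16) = -0.17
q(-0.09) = -0.03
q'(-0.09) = 0.38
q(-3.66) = -1.60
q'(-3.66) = 0.32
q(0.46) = 0.15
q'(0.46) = 0.30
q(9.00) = 25.31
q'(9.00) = -5.52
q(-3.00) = -1.35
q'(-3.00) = 0.43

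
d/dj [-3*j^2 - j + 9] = -6*j - 1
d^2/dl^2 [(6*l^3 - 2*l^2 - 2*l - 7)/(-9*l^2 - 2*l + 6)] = 2*(-222*l^3 + 2241*l^2 + 54*l + 502)/(729*l^6 + 486*l^5 - 1350*l^4 - 640*l^3 + 900*l^2 + 216*l - 216)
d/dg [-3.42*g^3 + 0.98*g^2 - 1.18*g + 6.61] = -10.26*g^2 + 1.96*g - 1.18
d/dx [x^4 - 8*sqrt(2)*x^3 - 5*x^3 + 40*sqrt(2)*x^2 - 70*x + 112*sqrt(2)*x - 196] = 4*x^3 - 24*sqrt(2)*x^2 - 15*x^2 + 80*sqrt(2)*x - 70 + 112*sqrt(2)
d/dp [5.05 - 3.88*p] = -3.88000000000000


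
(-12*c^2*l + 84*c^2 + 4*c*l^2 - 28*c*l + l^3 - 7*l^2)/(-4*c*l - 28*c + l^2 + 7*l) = (12*c^2*l - 84*c^2 - 4*c*l^2 + 28*c*l - l^3 + 7*l^2)/(4*c*l + 28*c - l^2 - 7*l)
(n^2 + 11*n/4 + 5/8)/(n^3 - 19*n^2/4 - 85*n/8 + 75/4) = (4*n + 1)/(4*n^2 - 29*n + 30)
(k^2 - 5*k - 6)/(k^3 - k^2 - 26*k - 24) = 1/(k + 4)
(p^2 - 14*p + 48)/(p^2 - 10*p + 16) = (p - 6)/(p - 2)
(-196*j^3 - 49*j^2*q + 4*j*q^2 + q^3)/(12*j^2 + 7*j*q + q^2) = (-49*j^2 + q^2)/(3*j + q)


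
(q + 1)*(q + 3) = q^2 + 4*q + 3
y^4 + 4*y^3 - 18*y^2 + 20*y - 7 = (y - 1)^3*(y + 7)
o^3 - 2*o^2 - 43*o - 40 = (o - 8)*(o + 1)*(o + 5)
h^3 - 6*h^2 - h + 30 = (h - 5)*(h - 3)*(h + 2)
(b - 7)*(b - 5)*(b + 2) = b^3 - 10*b^2 + 11*b + 70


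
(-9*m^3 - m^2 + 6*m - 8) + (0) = -9*m^3 - m^2 + 6*m - 8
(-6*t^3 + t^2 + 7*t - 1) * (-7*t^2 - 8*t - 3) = 42*t^5 + 41*t^4 - 39*t^3 - 52*t^2 - 13*t + 3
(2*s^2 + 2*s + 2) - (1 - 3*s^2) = 5*s^2 + 2*s + 1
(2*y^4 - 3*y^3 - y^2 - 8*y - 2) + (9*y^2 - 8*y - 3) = 2*y^4 - 3*y^3 + 8*y^2 - 16*y - 5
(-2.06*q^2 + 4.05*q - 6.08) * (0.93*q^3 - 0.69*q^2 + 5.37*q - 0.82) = -1.9158*q^5 + 5.1879*q^4 - 19.5111*q^3 + 27.6329*q^2 - 35.9706*q + 4.9856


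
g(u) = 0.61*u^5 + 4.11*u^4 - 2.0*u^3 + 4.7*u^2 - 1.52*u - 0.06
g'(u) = 3.05*u^4 + 16.44*u^3 - 6.0*u^2 + 9.4*u - 1.52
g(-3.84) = 572.66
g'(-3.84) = -393.80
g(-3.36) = 396.58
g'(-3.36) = -335.72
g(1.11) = 8.58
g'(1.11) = 28.64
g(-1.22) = 19.88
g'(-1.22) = -45.01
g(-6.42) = 1061.86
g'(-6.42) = 521.97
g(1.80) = 55.44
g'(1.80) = 123.86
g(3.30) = 700.37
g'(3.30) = 916.67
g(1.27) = 14.20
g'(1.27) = 42.35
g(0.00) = -0.06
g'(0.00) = -1.52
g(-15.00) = -247319.76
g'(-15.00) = 97428.73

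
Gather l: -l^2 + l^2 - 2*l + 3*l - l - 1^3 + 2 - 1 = 0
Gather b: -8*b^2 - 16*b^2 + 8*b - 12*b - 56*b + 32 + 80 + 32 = -24*b^2 - 60*b + 144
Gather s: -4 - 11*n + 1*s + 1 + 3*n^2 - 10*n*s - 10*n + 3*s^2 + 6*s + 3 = 3*n^2 - 21*n + 3*s^2 + s*(7 - 10*n)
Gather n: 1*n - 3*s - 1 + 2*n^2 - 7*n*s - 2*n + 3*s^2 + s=2*n^2 + n*(-7*s - 1) + 3*s^2 - 2*s - 1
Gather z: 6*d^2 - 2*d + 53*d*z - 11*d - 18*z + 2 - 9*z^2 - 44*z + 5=6*d^2 - 13*d - 9*z^2 + z*(53*d - 62) + 7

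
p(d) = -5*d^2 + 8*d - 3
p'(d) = 8 - 10*d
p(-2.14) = -43.02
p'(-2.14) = 29.40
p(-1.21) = -20.00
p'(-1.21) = 20.10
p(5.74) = -121.82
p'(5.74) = -49.40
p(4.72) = -76.63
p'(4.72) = -39.20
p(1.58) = -2.84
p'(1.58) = -7.80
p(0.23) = -1.42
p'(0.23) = 5.70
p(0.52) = -0.19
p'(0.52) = 2.80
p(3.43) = -34.38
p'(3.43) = -26.30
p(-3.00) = -72.00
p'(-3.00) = 38.00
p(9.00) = -336.00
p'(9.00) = -82.00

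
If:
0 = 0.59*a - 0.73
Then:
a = 1.24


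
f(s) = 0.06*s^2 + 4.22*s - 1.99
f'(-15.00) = 2.42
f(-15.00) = -51.79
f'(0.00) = 4.22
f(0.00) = -1.99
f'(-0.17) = 4.20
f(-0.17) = -2.71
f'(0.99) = 4.34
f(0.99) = 2.25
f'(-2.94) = 3.87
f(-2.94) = -13.88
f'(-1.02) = 4.10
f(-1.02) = -6.23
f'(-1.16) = 4.08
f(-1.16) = -6.80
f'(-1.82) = 4.00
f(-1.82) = -9.47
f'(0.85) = 4.32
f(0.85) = 1.64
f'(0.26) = 4.25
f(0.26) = -0.89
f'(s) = 0.12*s + 4.22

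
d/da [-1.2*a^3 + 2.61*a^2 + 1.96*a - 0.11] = -3.6*a^2 + 5.22*a + 1.96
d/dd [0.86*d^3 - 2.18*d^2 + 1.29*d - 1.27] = 2.58*d^2 - 4.36*d + 1.29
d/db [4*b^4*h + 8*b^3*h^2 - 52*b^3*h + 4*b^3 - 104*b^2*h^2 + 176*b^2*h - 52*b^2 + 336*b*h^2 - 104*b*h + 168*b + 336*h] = 16*b^3*h + 24*b^2*h^2 - 156*b^2*h + 12*b^2 - 208*b*h^2 + 352*b*h - 104*b + 336*h^2 - 104*h + 168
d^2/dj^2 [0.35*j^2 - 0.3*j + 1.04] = 0.700000000000000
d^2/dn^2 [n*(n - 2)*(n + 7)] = 6*n + 10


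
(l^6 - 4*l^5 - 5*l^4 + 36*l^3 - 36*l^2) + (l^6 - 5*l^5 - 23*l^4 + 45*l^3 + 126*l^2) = 2*l^6 - 9*l^5 - 28*l^4 + 81*l^3 + 90*l^2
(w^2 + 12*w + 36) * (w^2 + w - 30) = w^4 + 13*w^3 + 18*w^2 - 324*w - 1080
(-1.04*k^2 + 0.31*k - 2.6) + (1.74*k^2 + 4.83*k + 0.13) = 0.7*k^2 + 5.14*k - 2.47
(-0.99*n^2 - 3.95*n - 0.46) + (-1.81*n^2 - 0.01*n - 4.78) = -2.8*n^2 - 3.96*n - 5.24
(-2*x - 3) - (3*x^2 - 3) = -3*x^2 - 2*x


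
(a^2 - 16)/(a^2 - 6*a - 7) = (16 - a^2)/(-a^2 + 6*a + 7)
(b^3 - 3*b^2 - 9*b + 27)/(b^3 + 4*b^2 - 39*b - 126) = (b^2 - 6*b + 9)/(b^2 + b - 42)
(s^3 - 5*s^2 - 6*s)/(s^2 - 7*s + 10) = s*(s^2 - 5*s - 6)/(s^2 - 7*s + 10)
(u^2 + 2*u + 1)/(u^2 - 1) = (u + 1)/(u - 1)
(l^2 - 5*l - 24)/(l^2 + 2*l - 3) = (l - 8)/(l - 1)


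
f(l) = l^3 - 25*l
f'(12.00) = 407.00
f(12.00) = 1428.00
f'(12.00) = 407.00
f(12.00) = 1428.00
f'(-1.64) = -16.93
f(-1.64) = 36.59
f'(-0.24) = -24.83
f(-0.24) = 5.99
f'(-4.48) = 35.21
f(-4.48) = 22.08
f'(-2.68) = -3.45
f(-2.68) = 47.75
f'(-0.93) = -22.41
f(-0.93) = 22.45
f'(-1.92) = -13.94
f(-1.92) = 40.92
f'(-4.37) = 32.29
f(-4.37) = 25.80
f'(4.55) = 37.11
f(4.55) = -19.55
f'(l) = 3*l^2 - 25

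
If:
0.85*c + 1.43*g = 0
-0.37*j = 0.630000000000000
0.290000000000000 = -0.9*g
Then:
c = 0.54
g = -0.32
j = -1.70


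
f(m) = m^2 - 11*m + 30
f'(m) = 2*m - 11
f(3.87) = 2.41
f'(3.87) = -3.26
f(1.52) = 15.59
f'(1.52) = -7.96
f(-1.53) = 49.17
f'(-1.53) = -14.06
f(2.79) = 7.09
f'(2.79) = -5.42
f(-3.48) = 80.39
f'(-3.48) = -17.96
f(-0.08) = 30.89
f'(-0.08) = -11.16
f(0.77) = 22.12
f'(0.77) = -9.46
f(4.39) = 0.98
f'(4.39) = -2.22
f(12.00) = 42.00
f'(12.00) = 13.00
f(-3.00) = 72.00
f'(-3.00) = -17.00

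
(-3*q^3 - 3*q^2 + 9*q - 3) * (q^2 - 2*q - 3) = -3*q^5 + 3*q^4 + 24*q^3 - 12*q^2 - 21*q + 9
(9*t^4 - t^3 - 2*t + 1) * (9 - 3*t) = -27*t^5 + 84*t^4 - 9*t^3 + 6*t^2 - 21*t + 9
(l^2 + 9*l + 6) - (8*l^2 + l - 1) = -7*l^2 + 8*l + 7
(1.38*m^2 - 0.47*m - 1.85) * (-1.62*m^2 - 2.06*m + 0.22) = -2.2356*m^4 - 2.0814*m^3 + 4.2688*m^2 + 3.7076*m - 0.407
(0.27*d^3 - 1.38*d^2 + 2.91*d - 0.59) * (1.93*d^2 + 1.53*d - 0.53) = 0.5211*d^5 - 2.2503*d^4 + 3.3618*d^3 + 4.045*d^2 - 2.445*d + 0.3127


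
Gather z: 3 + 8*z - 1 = 8*z + 2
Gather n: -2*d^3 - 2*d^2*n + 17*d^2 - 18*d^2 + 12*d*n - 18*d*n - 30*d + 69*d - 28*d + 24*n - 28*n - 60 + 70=-2*d^3 - d^2 + 11*d + n*(-2*d^2 - 6*d - 4) + 10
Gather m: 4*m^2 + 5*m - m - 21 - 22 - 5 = 4*m^2 + 4*m - 48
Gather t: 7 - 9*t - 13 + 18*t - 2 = 9*t - 8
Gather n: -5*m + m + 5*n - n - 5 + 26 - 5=-4*m + 4*n + 16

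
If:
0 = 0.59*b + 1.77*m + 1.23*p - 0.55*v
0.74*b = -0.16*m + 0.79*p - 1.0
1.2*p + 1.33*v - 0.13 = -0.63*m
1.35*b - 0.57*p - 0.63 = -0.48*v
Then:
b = 1.81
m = -2.58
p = 2.44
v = -0.89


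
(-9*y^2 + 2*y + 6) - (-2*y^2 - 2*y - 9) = -7*y^2 + 4*y + 15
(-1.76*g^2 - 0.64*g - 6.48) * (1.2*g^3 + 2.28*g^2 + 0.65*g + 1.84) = -2.112*g^5 - 4.7808*g^4 - 10.3792*g^3 - 18.4288*g^2 - 5.3896*g - 11.9232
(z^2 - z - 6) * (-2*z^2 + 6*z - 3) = -2*z^4 + 8*z^3 + 3*z^2 - 33*z + 18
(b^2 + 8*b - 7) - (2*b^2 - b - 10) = -b^2 + 9*b + 3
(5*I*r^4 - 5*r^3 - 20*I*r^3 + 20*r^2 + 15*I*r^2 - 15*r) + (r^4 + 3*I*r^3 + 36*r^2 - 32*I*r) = r^4 + 5*I*r^4 - 5*r^3 - 17*I*r^3 + 56*r^2 + 15*I*r^2 - 15*r - 32*I*r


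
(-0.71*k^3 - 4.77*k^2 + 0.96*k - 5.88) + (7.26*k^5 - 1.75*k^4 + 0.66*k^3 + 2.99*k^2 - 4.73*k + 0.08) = 7.26*k^5 - 1.75*k^4 - 0.0499999999999999*k^3 - 1.78*k^2 - 3.77*k - 5.8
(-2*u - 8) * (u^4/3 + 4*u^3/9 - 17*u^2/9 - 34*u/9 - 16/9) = -2*u^5/3 - 32*u^4/9 + 2*u^3/9 + 68*u^2/3 + 304*u/9 + 128/9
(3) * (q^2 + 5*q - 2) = 3*q^2 + 15*q - 6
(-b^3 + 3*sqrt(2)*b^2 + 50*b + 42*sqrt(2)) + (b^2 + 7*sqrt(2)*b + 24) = -b^3 + b^2 + 3*sqrt(2)*b^2 + 7*sqrt(2)*b + 50*b + 24 + 42*sqrt(2)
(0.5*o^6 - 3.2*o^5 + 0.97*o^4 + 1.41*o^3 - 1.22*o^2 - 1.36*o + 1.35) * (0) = 0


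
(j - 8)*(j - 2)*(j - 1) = j^3 - 11*j^2 + 26*j - 16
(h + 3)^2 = h^2 + 6*h + 9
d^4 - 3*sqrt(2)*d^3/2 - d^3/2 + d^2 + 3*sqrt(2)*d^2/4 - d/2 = d*(d - 1/2)*(d - sqrt(2))*(d - sqrt(2)/2)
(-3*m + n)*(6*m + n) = -18*m^2 + 3*m*n + n^2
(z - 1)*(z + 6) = z^2 + 5*z - 6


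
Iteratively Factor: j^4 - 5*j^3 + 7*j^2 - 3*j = (j)*(j^3 - 5*j^2 + 7*j - 3) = j*(j - 3)*(j^2 - 2*j + 1) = j*(j - 3)*(j - 1)*(j - 1)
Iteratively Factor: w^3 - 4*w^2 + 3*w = (w - 3)*(w^2 - w) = (w - 3)*(w - 1)*(w)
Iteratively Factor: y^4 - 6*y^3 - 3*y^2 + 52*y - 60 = (y - 2)*(y^3 - 4*y^2 - 11*y + 30) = (y - 5)*(y - 2)*(y^2 + y - 6) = (y - 5)*(y - 2)^2*(y + 3)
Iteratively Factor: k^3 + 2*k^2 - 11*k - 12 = (k - 3)*(k^2 + 5*k + 4) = (k - 3)*(k + 1)*(k + 4)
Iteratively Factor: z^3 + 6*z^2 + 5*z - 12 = (z - 1)*(z^2 + 7*z + 12) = (z - 1)*(z + 3)*(z + 4)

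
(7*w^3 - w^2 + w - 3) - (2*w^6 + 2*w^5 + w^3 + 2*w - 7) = -2*w^6 - 2*w^5 + 6*w^3 - w^2 - w + 4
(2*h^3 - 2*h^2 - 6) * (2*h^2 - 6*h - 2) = 4*h^5 - 16*h^4 + 8*h^3 - 8*h^2 + 36*h + 12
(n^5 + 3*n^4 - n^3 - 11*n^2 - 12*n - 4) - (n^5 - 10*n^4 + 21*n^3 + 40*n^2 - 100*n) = 13*n^4 - 22*n^3 - 51*n^2 + 88*n - 4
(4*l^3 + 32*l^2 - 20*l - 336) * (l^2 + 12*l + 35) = 4*l^5 + 80*l^4 + 504*l^3 + 544*l^2 - 4732*l - 11760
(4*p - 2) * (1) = 4*p - 2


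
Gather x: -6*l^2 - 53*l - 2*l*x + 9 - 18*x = -6*l^2 - 53*l + x*(-2*l - 18) + 9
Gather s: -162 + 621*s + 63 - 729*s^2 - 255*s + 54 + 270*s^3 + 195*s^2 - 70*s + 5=270*s^3 - 534*s^2 + 296*s - 40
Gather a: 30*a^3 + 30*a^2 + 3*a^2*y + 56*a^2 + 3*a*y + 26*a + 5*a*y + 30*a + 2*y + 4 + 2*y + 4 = 30*a^3 + a^2*(3*y + 86) + a*(8*y + 56) + 4*y + 8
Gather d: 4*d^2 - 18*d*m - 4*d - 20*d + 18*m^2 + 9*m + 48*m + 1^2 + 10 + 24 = 4*d^2 + d*(-18*m - 24) + 18*m^2 + 57*m + 35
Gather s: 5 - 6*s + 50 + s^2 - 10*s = s^2 - 16*s + 55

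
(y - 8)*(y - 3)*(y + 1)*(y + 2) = y^4 - 8*y^3 - 7*y^2 + 50*y + 48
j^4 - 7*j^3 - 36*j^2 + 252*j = j*(j - 7)*(j - 6)*(j + 6)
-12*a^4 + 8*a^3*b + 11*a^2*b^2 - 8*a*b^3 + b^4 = (-6*a + b)*(-2*a + b)*(-a + b)*(a + b)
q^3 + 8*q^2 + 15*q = q*(q + 3)*(q + 5)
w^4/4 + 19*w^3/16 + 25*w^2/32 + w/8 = w*(w/4 + 1)*(w + 1/4)*(w + 1/2)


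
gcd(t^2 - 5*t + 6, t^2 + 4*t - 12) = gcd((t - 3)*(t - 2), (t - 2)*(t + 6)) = t - 2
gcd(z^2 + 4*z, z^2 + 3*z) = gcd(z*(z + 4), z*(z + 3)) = z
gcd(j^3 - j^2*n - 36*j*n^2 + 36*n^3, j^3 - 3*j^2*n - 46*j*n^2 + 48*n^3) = j^2 + 5*j*n - 6*n^2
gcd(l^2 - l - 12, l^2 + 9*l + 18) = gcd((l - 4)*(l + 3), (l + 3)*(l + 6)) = l + 3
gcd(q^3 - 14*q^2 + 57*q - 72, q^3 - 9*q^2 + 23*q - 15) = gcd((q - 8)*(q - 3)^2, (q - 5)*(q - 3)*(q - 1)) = q - 3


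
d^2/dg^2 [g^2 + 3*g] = 2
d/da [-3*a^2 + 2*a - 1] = 2 - 6*a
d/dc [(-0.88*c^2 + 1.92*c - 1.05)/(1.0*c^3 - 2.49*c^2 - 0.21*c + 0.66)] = (0.88*c^4 - 3.84*c^3 + 8.1156*c^2 - 6.3906*c + 1.0467)/(1.0*c^6 - 4.98*c^5 + 5.7801*c^4 + 2.3658*c^3 - 3.2427*c^2 - 0.2772*c + 0.4356)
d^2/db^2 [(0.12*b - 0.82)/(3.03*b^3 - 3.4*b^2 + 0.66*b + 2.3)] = (6.610248*b^5 - 97.757496*b^4 + 137.456688*b^3 - 76.749576*b^2 + 50.95836*b - 13.903504)/(27.818127*b^9 - 93.64518*b^8 + 123.258582*b^7 - 16.75171*b^6 - 115.319196*b^5 + 102.91812*b^4 + 17.406396*b^3 - 50.95236*b^2 + 10.4742*b + 12.167)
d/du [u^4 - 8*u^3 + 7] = 4*u^2*(u - 6)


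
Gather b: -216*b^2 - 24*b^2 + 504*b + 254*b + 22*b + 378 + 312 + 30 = -240*b^2 + 780*b + 720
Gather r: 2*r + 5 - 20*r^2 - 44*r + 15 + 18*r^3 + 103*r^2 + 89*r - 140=18*r^3 + 83*r^2 + 47*r - 120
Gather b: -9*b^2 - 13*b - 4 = -9*b^2 - 13*b - 4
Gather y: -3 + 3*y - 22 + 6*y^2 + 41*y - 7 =6*y^2 + 44*y - 32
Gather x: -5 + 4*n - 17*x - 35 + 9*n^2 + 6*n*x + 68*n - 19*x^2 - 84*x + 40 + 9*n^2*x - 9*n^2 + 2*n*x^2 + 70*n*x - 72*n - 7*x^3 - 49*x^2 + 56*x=-7*x^3 + x^2*(2*n - 68) + x*(9*n^2 + 76*n - 45)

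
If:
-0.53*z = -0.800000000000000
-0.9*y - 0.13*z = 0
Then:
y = -0.22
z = 1.51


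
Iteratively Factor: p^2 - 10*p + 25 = (p - 5)*(p - 5)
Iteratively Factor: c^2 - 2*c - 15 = (c - 5)*(c + 3)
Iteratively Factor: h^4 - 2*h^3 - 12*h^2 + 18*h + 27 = (h + 3)*(h^3 - 5*h^2 + 3*h + 9) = (h - 3)*(h + 3)*(h^2 - 2*h - 3) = (h - 3)*(h + 1)*(h + 3)*(h - 3)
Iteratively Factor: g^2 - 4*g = (g)*(g - 4)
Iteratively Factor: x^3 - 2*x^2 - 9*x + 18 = (x + 3)*(x^2 - 5*x + 6) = (x - 3)*(x + 3)*(x - 2)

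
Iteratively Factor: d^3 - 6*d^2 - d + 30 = (d - 5)*(d^2 - d - 6) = (d - 5)*(d + 2)*(d - 3)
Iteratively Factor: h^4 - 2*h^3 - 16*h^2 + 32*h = (h + 4)*(h^3 - 6*h^2 + 8*h) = (h - 4)*(h + 4)*(h^2 - 2*h) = (h - 4)*(h - 2)*(h + 4)*(h)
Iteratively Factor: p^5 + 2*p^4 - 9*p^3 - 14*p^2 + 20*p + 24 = (p + 2)*(p^4 - 9*p^2 + 4*p + 12) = (p + 1)*(p + 2)*(p^3 - p^2 - 8*p + 12) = (p - 2)*(p + 1)*(p + 2)*(p^2 + p - 6) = (p - 2)^2*(p + 1)*(p + 2)*(p + 3)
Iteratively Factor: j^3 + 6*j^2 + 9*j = (j + 3)*(j^2 + 3*j) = (j + 3)^2*(j)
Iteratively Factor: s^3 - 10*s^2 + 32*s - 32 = (s - 2)*(s^2 - 8*s + 16) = (s - 4)*(s - 2)*(s - 4)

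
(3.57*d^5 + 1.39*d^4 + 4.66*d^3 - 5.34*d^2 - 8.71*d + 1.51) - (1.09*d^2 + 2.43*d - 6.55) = 3.57*d^5 + 1.39*d^4 + 4.66*d^3 - 6.43*d^2 - 11.14*d + 8.06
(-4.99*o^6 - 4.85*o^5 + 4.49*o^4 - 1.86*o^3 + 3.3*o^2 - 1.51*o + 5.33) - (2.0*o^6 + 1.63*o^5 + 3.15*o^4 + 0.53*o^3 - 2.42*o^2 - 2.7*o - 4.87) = -6.99*o^6 - 6.48*o^5 + 1.34*o^4 - 2.39*o^3 + 5.72*o^2 + 1.19*o + 10.2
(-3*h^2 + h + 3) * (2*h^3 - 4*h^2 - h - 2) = -6*h^5 + 14*h^4 + 5*h^3 - 7*h^2 - 5*h - 6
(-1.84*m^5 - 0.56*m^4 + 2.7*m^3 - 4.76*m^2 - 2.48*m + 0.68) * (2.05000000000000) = -3.772*m^5 - 1.148*m^4 + 5.535*m^3 - 9.758*m^2 - 5.084*m + 1.394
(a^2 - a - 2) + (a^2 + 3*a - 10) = 2*a^2 + 2*a - 12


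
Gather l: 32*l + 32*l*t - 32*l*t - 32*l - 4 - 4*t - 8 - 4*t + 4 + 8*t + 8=0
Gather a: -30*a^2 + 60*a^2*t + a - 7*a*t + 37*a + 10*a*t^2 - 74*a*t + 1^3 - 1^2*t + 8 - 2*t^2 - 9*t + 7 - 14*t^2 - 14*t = a^2*(60*t - 30) + a*(10*t^2 - 81*t + 38) - 16*t^2 - 24*t + 16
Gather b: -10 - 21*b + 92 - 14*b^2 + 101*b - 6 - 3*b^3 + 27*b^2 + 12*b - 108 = -3*b^3 + 13*b^2 + 92*b - 32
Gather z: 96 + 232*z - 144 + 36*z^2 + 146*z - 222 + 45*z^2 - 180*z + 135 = 81*z^2 + 198*z - 135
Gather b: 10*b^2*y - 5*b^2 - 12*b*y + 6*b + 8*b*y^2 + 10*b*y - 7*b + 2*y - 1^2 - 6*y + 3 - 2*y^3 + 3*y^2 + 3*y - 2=b^2*(10*y - 5) + b*(8*y^2 - 2*y - 1) - 2*y^3 + 3*y^2 - y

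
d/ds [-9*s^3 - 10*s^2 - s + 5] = -27*s^2 - 20*s - 1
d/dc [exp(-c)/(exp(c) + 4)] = 2*(-exp(c) - 2)*exp(-c)/(exp(2*c) + 8*exp(c) + 16)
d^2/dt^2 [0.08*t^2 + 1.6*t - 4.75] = 0.160000000000000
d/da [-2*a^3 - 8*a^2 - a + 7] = -6*a^2 - 16*a - 1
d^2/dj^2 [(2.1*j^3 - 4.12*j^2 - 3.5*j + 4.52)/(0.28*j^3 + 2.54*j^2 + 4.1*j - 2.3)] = (-3.633056*j^6 - 16.1112*j^5 + 33.924576*j^4 + 158.112624*j^3 - 84.1790879999999*j^2 + 243.86496*j + 95.17448)/(0.021952*j^9 + 0.597408*j^8 + 6.383664*j^7 + 33.341624*j^6 + 83.66052*j^5 + 67.73376*j^4 - 70.3486*j^3 - 75.6792*j^2 + 65.067*j - 12.167)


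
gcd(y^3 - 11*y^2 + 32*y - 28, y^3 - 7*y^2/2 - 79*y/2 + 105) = y - 7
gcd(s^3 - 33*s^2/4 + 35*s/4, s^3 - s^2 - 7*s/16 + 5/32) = s - 5/4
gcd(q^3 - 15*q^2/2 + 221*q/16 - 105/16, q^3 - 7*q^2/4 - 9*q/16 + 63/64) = q^2 - 5*q/2 + 21/16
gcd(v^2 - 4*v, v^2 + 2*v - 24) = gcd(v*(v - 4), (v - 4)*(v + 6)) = v - 4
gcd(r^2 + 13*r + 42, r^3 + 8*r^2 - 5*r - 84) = r + 7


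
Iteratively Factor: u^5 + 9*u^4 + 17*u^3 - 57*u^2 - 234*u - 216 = (u + 2)*(u^4 + 7*u^3 + 3*u^2 - 63*u - 108) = (u + 2)*(u + 3)*(u^3 + 4*u^2 - 9*u - 36) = (u + 2)*(u + 3)*(u + 4)*(u^2 - 9) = (u + 2)*(u + 3)^2*(u + 4)*(u - 3)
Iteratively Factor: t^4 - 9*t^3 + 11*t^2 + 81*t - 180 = (t - 3)*(t^3 - 6*t^2 - 7*t + 60) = (t - 3)*(t + 3)*(t^2 - 9*t + 20) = (t - 5)*(t - 3)*(t + 3)*(t - 4)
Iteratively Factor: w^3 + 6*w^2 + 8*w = (w + 4)*(w^2 + 2*w) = w*(w + 4)*(w + 2)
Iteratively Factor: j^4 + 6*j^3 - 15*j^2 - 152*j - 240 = (j - 5)*(j^3 + 11*j^2 + 40*j + 48) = (j - 5)*(j + 4)*(j^2 + 7*j + 12) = (j - 5)*(j + 4)^2*(j + 3)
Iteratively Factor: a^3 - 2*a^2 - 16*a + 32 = (a + 4)*(a^2 - 6*a + 8) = (a - 4)*(a + 4)*(a - 2)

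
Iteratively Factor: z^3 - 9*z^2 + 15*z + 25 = (z - 5)*(z^2 - 4*z - 5) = (z - 5)^2*(z + 1)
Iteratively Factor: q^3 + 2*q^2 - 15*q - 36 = (q + 3)*(q^2 - q - 12) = (q - 4)*(q + 3)*(q + 3)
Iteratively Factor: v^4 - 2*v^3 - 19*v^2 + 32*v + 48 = (v + 4)*(v^3 - 6*v^2 + 5*v + 12) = (v - 4)*(v + 4)*(v^2 - 2*v - 3) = (v - 4)*(v - 3)*(v + 4)*(v + 1)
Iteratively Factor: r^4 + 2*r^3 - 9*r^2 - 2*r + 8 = (r - 2)*(r^3 + 4*r^2 - r - 4) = (r - 2)*(r - 1)*(r^2 + 5*r + 4) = (r - 2)*(r - 1)*(r + 4)*(r + 1)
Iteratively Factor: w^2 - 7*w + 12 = (w - 4)*(w - 3)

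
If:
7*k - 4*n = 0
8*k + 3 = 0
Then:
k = -3/8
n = -21/32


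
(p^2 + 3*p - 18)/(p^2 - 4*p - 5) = (-p^2 - 3*p + 18)/(-p^2 + 4*p + 5)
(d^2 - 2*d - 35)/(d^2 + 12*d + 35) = (d - 7)/(d + 7)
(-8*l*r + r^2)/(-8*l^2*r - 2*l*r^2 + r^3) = (8*l - r)/(8*l^2 + 2*l*r - r^2)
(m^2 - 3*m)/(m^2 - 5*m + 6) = m/(m - 2)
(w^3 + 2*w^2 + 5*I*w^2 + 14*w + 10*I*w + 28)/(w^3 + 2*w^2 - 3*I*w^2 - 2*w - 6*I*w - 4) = (w + 7*I)/(w - I)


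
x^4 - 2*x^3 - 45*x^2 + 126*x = x*(x - 6)*(x - 3)*(x + 7)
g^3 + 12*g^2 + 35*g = g*(g + 5)*(g + 7)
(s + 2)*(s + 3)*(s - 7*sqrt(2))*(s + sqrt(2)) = s^4 - 6*sqrt(2)*s^3 + 5*s^3 - 30*sqrt(2)*s^2 - 8*s^2 - 70*s - 36*sqrt(2)*s - 84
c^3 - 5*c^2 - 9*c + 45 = (c - 5)*(c - 3)*(c + 3)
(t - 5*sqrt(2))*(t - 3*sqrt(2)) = t^2 - 8*sqrt(2)*t + 30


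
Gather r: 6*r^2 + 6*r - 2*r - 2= 6*r^2 + 4*r - 2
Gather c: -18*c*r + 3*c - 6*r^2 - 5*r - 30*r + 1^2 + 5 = c*(3 - 18*r) - 6*r^2 - 35*r + 6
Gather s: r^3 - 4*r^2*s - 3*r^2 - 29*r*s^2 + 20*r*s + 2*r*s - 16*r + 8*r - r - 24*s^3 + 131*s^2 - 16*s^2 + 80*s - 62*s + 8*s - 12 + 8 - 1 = r^3 - 3*r^2 - 9*r - 24*s^3 + s^2*(115 - 29*r) + s*(-4*r^2 + 22*r + 26) - 5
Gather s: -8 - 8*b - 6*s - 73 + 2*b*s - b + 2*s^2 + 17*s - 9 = -9*b + 2*s^2 + s*(2*b + 11) - 90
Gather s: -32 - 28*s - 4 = -28*s - 36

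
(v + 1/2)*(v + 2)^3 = v^4 + 13*v^3/2 + 15*v^2 + 14*v + 4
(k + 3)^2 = k^2 + 6*k + 9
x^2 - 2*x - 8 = (x - 4)*(x + 2)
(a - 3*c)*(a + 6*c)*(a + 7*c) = a^3 + 10*a^2*c + 3*a*c^2 - 126*c^3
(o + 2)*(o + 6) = o^2 + 8*o + 12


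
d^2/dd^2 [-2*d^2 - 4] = -4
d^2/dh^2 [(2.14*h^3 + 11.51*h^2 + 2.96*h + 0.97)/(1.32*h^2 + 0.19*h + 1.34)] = (5.6843418860808e-14*h^4 - 2.87436400000001*h^3 - 108.743496*h^2 - 6.89872800000001*h + 36.466042)/(2.299968*h^6 + 0.993168*h^5 + 7.147404*h^4 + 2.023291*h^3 + 7.255698*h^2 + 1.023492*h + 2.406104)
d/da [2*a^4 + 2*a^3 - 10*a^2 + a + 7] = 8*a^3 + 6*a^2 - 20*a + 1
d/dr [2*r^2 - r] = 4*r - 1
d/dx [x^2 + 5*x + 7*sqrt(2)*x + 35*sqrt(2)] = 2*x + 5 + 7*sqrt(2)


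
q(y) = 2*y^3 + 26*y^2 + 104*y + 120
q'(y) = 6*y^2 + 52*y + 104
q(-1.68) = 9.18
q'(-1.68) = 33.57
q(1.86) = 416.26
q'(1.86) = 221.48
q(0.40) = 165.89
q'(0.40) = 125.76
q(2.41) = 549.65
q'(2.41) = 264.17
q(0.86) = 229.94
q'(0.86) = 153.16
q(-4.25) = -5.91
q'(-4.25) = -8.62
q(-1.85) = 3.92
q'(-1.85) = 28.34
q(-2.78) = -11.15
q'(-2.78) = 5.81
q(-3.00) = -12.00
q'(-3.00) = 2.00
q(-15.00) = -2340.00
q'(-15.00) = 674.00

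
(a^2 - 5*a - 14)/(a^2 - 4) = (a - 7)/(a - 2)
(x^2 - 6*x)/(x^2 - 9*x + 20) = x*(x - 6)/(x^2 - 9*x + 20)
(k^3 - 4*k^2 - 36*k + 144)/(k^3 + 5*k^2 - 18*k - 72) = (k - 6)/(k + 3)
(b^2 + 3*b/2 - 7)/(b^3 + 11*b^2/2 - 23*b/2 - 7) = (2*b + 7)/(2*b^2 + 15*b + 7)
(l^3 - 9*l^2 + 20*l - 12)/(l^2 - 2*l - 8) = (-l^3 + 9*l^2 - 20*l + 12)/(-l^2 + 2*l + 8)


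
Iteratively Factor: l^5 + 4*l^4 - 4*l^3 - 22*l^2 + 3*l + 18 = (l - 2)*(l^4 + 6*l^3 + 8*l^2 - 6*l - 9) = (l - 2)*(l - 1)*(l^3 + 7*l^2 + 15*l + 9) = (l - 2)*(l - 1)*(l + 1)*(l^2 + 6*l + 9) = (l - 2)*(l - 1)*(l + 1)*(l + 3)*(l + 3)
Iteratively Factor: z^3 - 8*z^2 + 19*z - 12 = (z - 1)*(z^2 - 7*z + 12) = (z - 4)*(z - 1)*(z - 3)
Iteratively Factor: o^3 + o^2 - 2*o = (o + 2)*(o^2 - o) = o*(o + 2)*(o - 1)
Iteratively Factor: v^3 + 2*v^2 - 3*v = (v + 3)*(v^2 - v) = (v - 1)*(v + 3)*(v)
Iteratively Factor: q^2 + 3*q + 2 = (q + 2)*(q + 1)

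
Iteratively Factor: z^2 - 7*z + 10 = (z - 2)*(z - 5)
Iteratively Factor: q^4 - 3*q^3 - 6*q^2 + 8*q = (q + 2)*(q^3 - 5*q^2 + 4*q) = q*(q + 2)*(q^2 - 5*q + 4) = q*(q - 1)*(q + 2)*(q - 4)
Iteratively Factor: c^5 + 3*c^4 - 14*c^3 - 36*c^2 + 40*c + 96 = (c + 2)*(c^4 + c^3 - 16*c^2 - 4*c + 48) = (c - 2)*(c + 2)*(c^3 + 3*c^2 - 10*c - 24) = (c - 3)*(c - 2)*(c + 2)*(c^2 + 6*c + 8) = (c - 3)*(c - 2)*(c + 2)^2*(c + 4)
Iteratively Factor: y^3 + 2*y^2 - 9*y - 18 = (y - 3)*(y^2 + 5*y + 6) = (y - 3)*(y + 2)*(y + 3)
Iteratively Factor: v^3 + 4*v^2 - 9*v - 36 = (v - 3)*(v^2 + 7*v + 12) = (v - 3)*(v + 4)*(v + 3)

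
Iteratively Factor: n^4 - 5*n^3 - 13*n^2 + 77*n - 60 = (n - 3)*(n^3 - 2*n^2 - 19*n + 20) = (n - 3)*(n + 4)*(n^2 - 6*n + 5) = (n - 5)*(n - 3)*(n + 4)*(n - 1)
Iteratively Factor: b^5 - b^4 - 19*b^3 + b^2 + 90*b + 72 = (b + 3)*(b^4 - 4*b^3 - 7*b^2 + 22*b + 24) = (b + 1)*(b + 3)*(b^3 - 5*b^2 - 2*b + 24) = (b + 1)*(b + 2)*(b + 3)*(b^2 - 7*b + 12) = (b - 3)*(b + 1)*(b + 2)*(b + 3)*(b - 4)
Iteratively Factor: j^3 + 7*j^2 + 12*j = (j)*(j^2 + 7*j + 12) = j*(j + 4)*(j + 3)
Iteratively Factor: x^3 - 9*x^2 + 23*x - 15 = (x - 1)*(x^2 - 8*x + 15) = (x - 3)*(x - 1)*(x - 5)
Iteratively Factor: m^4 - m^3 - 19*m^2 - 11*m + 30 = (m - 5)*(m^3 + 4*m^2 + m - 6) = (m - 5)*(m + 3)*(m^2 + m - 2) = (m - 5)*(m - 1)*(m + 3)*(m + 2)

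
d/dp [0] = 0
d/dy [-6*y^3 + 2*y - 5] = 2 - 18*y^2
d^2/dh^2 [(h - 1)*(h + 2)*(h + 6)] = 6*h + 14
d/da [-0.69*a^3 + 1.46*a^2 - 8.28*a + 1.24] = -2.07*a^2 + 2.92*a - 8.28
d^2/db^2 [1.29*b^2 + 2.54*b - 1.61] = 2.58000000000000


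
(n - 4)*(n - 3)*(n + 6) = n^3 - n^2 - 30*n + 72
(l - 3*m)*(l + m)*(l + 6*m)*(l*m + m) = l^4*m + 4*l^3*m^2 + l^3*m - 15*l^2*m^3 + 4*l^2*m^2 - 18*l*m^4 - 15*l*m^3 - 18*m^4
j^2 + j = j*(j + 1)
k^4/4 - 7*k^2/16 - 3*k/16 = k*(k/4 + 1/4)*(k - 3/2)*(k + 1/2)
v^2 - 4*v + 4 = (v - 2)^2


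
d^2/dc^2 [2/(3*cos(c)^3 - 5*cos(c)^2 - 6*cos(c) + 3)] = 2*((-15*cos(c) - 40*cos(2*c) + 27*cos(3*c))*(3*cos(c)^3 - 5*cos(c)^2 - 6*cos(c) + 3)/4 + 2*(-9*cos(c)^2 + 10*cos(c) + 6)^2*sin(c)^2)/(3*cos(c)^3 - 5*cos(c)^2 - 6*cos(c) + 3)^3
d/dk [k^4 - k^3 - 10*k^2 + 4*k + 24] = 4*k^3 - 3*k^2 - 20*k + 4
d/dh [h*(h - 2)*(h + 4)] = 3*h^2 + 4*h - 8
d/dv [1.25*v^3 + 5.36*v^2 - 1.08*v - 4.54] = 3.75*v^2 + 10.72*v - 1.08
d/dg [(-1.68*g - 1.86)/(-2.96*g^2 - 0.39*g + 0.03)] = (4.9728*g^2 + 0.6552*g - (1.68*g + 1.86)*(5.92*g + 0.39) - 0.0504)/(2.96*g^2 + 0.39*g - 0.03)^2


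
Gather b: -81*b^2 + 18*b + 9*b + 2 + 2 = -81*b^2 + 27*b + 4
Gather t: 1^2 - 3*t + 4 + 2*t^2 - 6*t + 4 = 2*t^2 - 9*t + 9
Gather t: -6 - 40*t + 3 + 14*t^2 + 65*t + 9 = 14*t^2 + 25*t + 6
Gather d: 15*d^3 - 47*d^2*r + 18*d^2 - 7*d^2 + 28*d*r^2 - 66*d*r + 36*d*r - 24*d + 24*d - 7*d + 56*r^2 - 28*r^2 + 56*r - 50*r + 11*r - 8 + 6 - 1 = 15*d^3 + d^2*(11 - 47*r) + d*(28*r^2 - 30*r - 7) + 28*r^2 + 17*r - 3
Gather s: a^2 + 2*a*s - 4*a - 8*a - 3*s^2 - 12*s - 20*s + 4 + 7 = a^2 - 12*a - 3*s^2 + s*(2*a - 32) + 11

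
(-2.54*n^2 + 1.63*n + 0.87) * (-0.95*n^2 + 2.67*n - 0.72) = 2.413*n^4 - 8.3303*n^3 + 5.3544*n^2 + 1.1493*n - 0.6264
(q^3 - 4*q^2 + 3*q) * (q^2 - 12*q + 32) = q^5 - 16*q^4 + 83*q^3 - 164*q^2 + 96*q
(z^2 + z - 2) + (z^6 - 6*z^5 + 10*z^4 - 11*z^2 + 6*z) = z^6 - 6*z^5 + 10*z^4 - 10*z^2 + 7*z - 2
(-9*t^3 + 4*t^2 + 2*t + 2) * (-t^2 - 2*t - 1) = 9*t^5 + 14*t^4 - t^3 - 10*t^2 - 6*t - 2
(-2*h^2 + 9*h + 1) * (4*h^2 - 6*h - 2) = -8*h^4 + 48*h^3 - 46*h^2 - 24*h - 2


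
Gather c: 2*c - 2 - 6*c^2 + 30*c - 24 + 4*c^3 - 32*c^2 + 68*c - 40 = 4*c^3 - 38*c^2 + 100*c - 66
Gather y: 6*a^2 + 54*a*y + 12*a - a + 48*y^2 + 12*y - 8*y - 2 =6*a^2 + 11*a + 48*y^2 + y*(54*a + 4) - 2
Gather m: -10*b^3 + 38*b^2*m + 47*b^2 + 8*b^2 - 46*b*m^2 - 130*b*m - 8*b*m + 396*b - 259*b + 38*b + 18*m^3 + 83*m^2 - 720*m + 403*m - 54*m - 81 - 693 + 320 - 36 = -10*b^3 + 55*b^2 + 175*b + 18*m^3 + m^2*(83 - 46*b) + m*(38*b^2 - 138*b - 371) - 490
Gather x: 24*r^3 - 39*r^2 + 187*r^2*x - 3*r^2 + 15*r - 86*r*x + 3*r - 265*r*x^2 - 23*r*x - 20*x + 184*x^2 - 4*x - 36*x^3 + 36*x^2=24*r^3 - 42*r^2 + 18*r - 36*x^3 + x^2*(220 - 265*r) + x*(187*r^2 - 109*r - 24)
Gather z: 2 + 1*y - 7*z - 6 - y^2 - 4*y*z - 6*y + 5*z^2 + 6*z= -y^2 - 5*y + 5*z^2 + z*(-4*y - 1) - 4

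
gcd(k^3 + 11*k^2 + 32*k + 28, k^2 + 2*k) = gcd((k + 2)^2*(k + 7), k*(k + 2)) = k + 2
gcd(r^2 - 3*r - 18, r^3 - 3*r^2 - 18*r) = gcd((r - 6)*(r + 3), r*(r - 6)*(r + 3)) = r^2 - 3*r - 18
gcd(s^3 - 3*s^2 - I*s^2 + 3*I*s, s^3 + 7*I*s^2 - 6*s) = s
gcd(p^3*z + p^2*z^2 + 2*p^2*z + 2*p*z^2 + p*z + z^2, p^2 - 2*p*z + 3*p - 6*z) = 1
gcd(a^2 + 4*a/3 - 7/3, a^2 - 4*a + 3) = a - 1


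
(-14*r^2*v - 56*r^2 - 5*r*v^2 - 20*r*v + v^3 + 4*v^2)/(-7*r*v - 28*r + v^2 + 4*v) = 2*r + v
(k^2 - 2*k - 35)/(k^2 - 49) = (k + 5)/(k + 7)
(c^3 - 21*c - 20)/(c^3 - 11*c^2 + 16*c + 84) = (c^3 - 21*c - 20)/(c^3 - 11*c^2 + 16*c + 84)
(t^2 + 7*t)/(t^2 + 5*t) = (t + 7)/(t + 5)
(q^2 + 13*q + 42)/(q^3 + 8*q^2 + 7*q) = (q + 6)/(q*(q + 1))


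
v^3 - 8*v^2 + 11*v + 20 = (v - 5)*(v - 4)*(v + 1)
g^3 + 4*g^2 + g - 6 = (g - 1)*(g + 2)*(g + 3)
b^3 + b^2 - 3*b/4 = b*(b - 1/2)*(b + 3/2)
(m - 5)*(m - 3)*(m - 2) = m^3 - 10*m^2 + 31*m - 30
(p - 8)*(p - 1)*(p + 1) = p^3 - 8*p^2 - p + 8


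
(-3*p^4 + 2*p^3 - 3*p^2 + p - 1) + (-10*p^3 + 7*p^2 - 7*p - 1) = -3*p^4 - 8*p^3 + 4*p^2 - 6*p - 2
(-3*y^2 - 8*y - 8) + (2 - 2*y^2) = -5*y^2 - 8*y - 6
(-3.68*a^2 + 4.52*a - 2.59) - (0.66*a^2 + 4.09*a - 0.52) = -4.34*a^2 + 0.43*a - 2.07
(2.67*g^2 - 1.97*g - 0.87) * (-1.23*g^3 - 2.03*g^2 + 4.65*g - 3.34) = -3.2841*g^5 - 2.997*g^4 + 17.4847*g^3 - 16.3122*g^2 + 2.5343*g + 2.9058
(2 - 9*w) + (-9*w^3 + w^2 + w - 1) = -9*w^3 + w^2 - 8*w + 1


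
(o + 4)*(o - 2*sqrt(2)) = o^2 - 2*sqrt(2)*o + 4*o - 8*sqrt(2)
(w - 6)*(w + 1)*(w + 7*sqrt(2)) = w^3 - 5*w^2 + 7*sqrt(2)*w^2 - 35*sqrt(2)*w - 6*w - 42*sqrt(2)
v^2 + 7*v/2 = v*(v + 7/2)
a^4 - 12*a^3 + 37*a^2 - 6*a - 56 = (a - 7)*(a - 4)*(a - 2)*(a + 1)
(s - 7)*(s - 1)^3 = s^4 - 10*s^3 + 24*s^2 - 22*s + 7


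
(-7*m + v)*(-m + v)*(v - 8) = 7*m^2*v - 56*m^2 - 8*m*v^2 + 64*m*v + v^3 - 8*v^2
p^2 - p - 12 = (p - 4)*(p + 3)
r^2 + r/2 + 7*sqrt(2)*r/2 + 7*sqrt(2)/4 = (r + 1/2)*(r + 7*sqrt(2)/2)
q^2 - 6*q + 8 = (q - 4)*(q - 2)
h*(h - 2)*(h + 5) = h^3 + 3*h^2 - 10*h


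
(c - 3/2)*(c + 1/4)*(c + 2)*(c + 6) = c^4 + 27*c^3/4 + 13*c^2/8 - 18*c - 9/2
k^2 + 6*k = k*(k + 6)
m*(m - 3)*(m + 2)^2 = m^4 + m^3 - 8*m^2 - 12*m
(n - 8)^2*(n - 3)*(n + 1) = n^4 - 18*n^3 + 93*n^2 - 80*n - 192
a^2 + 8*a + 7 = (a + 1)*(a + 7)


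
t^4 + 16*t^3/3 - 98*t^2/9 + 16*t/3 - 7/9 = (t - 1)*(t - 1/3)^2*(t + 7)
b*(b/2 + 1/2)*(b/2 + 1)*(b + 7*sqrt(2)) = b^4/4 + 3*b^3/4 + 7*sqrt(2)*b^3/4 + b^2/2 + 21*sqrt(2)*b^2/4 + 7*sqrt(2)*b/2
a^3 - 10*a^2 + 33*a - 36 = (a - 4)*(a - 3)^2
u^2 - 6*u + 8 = (u - 4)*(u - 2)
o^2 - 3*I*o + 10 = (o - 5*I)*(o + 2*I)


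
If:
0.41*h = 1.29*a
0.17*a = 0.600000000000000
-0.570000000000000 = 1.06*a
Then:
No Solution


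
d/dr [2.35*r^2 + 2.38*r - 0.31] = 4.7*r + 2.38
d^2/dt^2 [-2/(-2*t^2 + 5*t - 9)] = 4*(-4*t^2 + 10*t + (4*t - 5)^2 - 18)/(2*t^2 - 5*t + 9)^3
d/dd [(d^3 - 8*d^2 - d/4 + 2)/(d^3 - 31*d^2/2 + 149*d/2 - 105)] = (-60*d^4 + 1196*d^3 - 7367*d^2 + 13936*d - 982)/(2*(4*d^6 - 124*d^5 + 1557*d^4 - 10078*d^3 + 35221*d^2 - 62580*d + 44100))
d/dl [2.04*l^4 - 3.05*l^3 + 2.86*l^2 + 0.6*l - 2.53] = 8.16*l^3 - 9.15*l^2 + 5.72*l + 0.6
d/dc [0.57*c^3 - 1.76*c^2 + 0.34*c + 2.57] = 1.71*c^2 - 3.52*c + 0.34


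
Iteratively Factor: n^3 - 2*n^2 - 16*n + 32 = (n + 4)*(n^2 - 6*n + 8) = (n - 4)*(n + 4)*(n - 2)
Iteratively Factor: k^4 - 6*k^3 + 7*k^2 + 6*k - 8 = (k + 1)*(k^3 - 7*k^2 + 14*k - 8) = (k - 4)*(k + 1)*(k^2 - 3*k + 2) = (k - 4)*(k - 2)*(k + 1)*(k - 1)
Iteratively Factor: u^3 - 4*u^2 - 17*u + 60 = (u - 3)*(u^2 - u - 20) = (u - 5)*(u - 3)*(u + 4)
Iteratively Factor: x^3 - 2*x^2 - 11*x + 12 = (x + 3)*(x^2 - 5*x + 4) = (x - 1)*(x + 3)*(x - 4)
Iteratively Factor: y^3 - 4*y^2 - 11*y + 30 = (y - 2)*(y^2 - 2*y - 15) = (y - 2)*(y + 3)*(y - 5)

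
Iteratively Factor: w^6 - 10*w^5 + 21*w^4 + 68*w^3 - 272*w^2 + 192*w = (w - 4)*(w^5 - 6*w^4 - 3*w^3 + 56*w^2 - 48*w) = w*(w - 4)*(w^4 - 6*w^3 - 3*w^2 + 56*w - 48) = w*(w - 4)*(w + 3)*(w^3 - 9*w^2 + 24*w - 16) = w*(w - 4)*(w - 1)*(w + 3)*(w^2 - 8*w + 16) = w*(w - 4)^2*(w - 1)*(w + 3)*(w - 4)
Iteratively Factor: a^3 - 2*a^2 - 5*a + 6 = (a - 3)*(a^2 + a - 2) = (a - 3)*(a - 1)*(a + 2)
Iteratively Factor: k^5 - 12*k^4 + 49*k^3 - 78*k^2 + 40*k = (k - 2)*(k^4 - 10*k^3 + 29*k^2 - 20*k) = (k - 4)*(k - 2)*(k^3 - 6*k^2 + 5*k) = k*(k - 4)*(k - 2)*(k^2 - 6*k + 5) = k*(k - 5)*(k - 4)*(k - 2)*(k - 1)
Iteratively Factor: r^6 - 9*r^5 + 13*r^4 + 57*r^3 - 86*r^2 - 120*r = (r + 1)*(r^5 - 10*r^4 + 23*r^3 + 34*r^2 - 120*r) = (r - 4)*(r + 1)*(r^4 - 6*r^3 - r^2 + 30*r) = r*(r - 4)*(r + 1)*(r^3 - 6*r^2 - r + 30) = r*(r - 5)*(r - 4)*(r + 1)*(r^2 - r - 6) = r*(r - 5)*(r - 4)*(r - 3)*(r + 1)*(r + 2)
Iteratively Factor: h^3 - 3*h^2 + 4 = (h - 2)*(h^2 - h - 2) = (h - 2)^2*(h + 1)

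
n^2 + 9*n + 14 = (n + 2)*(n + 7)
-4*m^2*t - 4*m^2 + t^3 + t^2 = (-2*m + t)*(2*m + t)*(t + 1)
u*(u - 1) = u^2 - u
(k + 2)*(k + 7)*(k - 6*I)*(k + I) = k^4 + 9*k^3 - 5*I*k^3 + 20*k^2 - 45*I*k^2 + 54*k - 70*I*k + 84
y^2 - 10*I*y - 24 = (y - 6*I)*(y - 4*I)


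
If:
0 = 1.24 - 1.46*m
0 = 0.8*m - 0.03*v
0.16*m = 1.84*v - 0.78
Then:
No Solution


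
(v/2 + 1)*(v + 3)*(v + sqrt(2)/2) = v^3/2 + sqrt(2)*v^2/4 + 5*v^2/2 + 5*sqrt(2)*v/4 + 3*v + 3*sqrt(2)/2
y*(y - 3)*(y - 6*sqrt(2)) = y^3 - 6*sqrt(2)*y^2 - 3*y^2 + 18*sqrt(2)*y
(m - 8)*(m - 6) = m^2 - 14*m + 48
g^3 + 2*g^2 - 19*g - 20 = (g - 4)*(g + 1)*(g + 5)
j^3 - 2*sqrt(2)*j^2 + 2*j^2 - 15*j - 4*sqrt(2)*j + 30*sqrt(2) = (j - 3)*(j + 5)*(j - 2*sqrt(2))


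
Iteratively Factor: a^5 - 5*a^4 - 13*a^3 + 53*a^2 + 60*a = (a + 3)*(a^4 - 8*a^3 + 11*a^2 + 20*a) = a*(a + 3)*(a^3 - 8*a^2 + 11*a + 20) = a*(a + 1)*(a + 3)*(a^2 - 9*a + 20) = a*(a - 5)*(a + 1)*(a + 3)*(a - 4)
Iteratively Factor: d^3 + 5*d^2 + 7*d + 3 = (d + 3)*(d^2 + 2*d + 1) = (d + 1)*(d + 3)*(d + 1)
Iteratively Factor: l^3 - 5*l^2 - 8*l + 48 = (l + 3)*(l^2 - 8*l + 16) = (l - 4)*(l + 3)*(l - 4)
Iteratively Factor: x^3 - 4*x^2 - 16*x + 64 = (x - 4)*(x^2 - 16) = (x - 4)^2*(x + 4)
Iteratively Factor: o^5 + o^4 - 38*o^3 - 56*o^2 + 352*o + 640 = (o + 2)*(o^4 - o^3 - 36*o^2 + 16*o + 320) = (o - 5)*(o + 2)*(o^3 + 4*o^2 - 16*o - 64) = (o - 5)*(o + 2)*(o + 4)*(o^2 - 16) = (o - 5)*(o - 4)*(o + 2)*(o + 4)*(o + 4)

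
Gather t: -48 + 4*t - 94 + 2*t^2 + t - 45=2*t^2 + 5*t - 187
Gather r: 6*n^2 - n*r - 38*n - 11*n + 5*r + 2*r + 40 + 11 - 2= 6*n^2 - 49*n + r*(7 - n) + 49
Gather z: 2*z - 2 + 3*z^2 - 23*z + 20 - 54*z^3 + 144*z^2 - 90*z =-54*z^3 + 147*z^2 - 111*z + 18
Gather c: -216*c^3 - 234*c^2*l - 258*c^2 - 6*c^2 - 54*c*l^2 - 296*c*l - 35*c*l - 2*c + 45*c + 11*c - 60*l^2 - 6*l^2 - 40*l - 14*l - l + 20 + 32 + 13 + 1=-216*c^3 + c^2*(-234*l - 264) + c*(-54*l^2 - 331*l + 54) - 66*l^2 - 55*l + 66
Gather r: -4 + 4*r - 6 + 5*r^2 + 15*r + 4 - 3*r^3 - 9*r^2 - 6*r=-3*r^3 - 4*r^2 + 13*r - 6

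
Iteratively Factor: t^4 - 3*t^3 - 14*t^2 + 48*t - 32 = (t - 2)*(t^3 - t^2 - 16*t + 16) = (t - 2)*(t - 1)*(t^2 - 16) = (t - 2)*(t - 1)*(t + 4)*(t - 4)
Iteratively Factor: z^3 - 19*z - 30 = (z + 3)*(z^2 - 3*z - 10) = (z - 5)*(z + 3)*(z + 2)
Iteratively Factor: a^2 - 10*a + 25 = (a - 5)*(a - 5)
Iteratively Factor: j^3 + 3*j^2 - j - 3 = (j + 3)*(j^2 - 1) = (j + 1)*(j + 3)*(j - 1)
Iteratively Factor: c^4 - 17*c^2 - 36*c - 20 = (c + 2)*(c^3 - 2*c^2 - 13*c - 10) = (c + 2)^2*(c^2 - 4*c - 5) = (c + 1)*(c + 2)^2*(c - 5)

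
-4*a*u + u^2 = u*(-4*a + u)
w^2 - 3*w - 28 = (w - 7)*(w + 4)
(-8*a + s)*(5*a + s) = -40*a^2 - 3*a*s + s^2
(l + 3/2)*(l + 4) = l^2 + 11*l/2 + 6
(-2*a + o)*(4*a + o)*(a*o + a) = -8*a^3*o - 8*a^3 + 2*a^2*o^2 + 2*a^2*o + a*o^3 + a*o^2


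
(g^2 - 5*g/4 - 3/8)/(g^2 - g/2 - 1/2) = (-8*g^2 + 10*g + 3)/(4*(-2*g^2 + g + 1))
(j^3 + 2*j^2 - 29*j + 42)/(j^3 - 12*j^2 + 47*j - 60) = (j^2 + 5*j - 14)/(j^2 - 9*j + 20)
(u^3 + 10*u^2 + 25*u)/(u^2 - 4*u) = (u^2 + 10*u + 25)/(u - 4)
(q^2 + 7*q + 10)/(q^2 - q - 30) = (q + 2)/(q - 6)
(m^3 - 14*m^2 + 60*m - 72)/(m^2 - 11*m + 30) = (m^2 - 8*m + 12)/(m - 5)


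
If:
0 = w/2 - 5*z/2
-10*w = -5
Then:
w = 1/2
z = 1/10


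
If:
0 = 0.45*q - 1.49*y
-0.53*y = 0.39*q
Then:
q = 0.00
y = 0.00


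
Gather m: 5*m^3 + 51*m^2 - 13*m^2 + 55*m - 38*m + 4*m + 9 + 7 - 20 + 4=5*m^3 + 38*m^2 + 21*m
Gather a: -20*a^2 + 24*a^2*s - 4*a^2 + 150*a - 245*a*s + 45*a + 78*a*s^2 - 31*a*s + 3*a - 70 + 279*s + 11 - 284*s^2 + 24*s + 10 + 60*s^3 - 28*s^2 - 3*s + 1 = a^2*(24*s - 24) + a*(78*s^2 - 276*s + 198) + 60*s^3 - 312*s^2 + 300*s - 48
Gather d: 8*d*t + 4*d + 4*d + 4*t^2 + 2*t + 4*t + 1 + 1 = d*(8*t + 8) + 4*t^2 + 6*t + 2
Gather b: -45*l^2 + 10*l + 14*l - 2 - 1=-45*l^2 + 24*l - 3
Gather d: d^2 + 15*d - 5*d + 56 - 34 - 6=d^2 + 10*d + 16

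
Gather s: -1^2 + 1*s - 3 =s - 4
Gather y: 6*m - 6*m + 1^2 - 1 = 0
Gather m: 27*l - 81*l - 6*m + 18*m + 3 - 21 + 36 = -54*l + 12*m + 18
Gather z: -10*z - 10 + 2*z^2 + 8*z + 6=2*z^2 - 2*z - 4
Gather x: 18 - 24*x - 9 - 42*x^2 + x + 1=-42*x^2 - 23*x + 10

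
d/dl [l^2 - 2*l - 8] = 2*l - 2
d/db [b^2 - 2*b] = 2*b - 2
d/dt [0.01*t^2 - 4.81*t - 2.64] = 0.02*t - 4.81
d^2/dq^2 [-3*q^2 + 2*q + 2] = -6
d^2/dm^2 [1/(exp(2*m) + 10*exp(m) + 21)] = 2*(4*(exp(m) + 5)^2*exp(m) - (2*exp(m) + 5)*(exp(2*m) + 10*exp(m) + 21))*exp(m)/(exp(2*m) + 10*exp(m) + 21)^3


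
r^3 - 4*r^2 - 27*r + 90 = (r - 6)*(r - 3)*(r + 5)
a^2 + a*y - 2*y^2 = (a - y)*(a + 2*y)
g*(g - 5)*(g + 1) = g^3 - 4*g^2 - 5*g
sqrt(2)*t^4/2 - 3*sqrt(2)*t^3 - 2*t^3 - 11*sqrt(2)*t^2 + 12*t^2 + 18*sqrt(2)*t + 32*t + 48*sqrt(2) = (t - 8)*(t + 2)*(t - 3*sqrt(2))*(sqrt(2)*t/2 + 1)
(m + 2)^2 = m^2 + 4*m + 4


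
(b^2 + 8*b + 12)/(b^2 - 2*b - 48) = (b + 2)/(b - 8)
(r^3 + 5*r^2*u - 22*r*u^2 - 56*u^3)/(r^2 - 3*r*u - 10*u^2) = (r^2 + 3*r*u - 28*u^2)/(r - 5*u)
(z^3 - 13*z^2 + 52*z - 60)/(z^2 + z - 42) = (z^2 - 7*z + 10)/(z + 7)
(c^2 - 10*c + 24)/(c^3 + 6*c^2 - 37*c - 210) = (c - 4)/(c^2 + 12*c + 35)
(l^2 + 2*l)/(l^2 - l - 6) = l/(l - 3)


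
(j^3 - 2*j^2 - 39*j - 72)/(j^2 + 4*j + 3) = (j^2 - 5*j - 24)/(j + 1)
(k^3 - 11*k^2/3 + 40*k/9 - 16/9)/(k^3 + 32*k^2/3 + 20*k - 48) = (3*k^2 - 7*k + 4)/(3*(k^2 + 12*k + 36))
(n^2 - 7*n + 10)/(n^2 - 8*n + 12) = (n - 5)/(n - 6)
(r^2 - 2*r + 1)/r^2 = 1 - 2/r + r^(-2)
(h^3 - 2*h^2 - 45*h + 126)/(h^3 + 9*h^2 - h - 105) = (h - 6)/(h + 5)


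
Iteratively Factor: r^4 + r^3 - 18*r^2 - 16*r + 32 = (r + 4)*(r^3 - 3*r^2 - 6*r + 8) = (r + 2)*(r + 4)*(r^2 - 5*r + 4) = (r - 1)*(r + 2)*(r + 4)*(r - 4)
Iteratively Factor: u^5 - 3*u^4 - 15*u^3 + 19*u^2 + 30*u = (u + 1)*(u^4 - 4*u^3 - 11*u^2 + 30*u) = (u - 2)*(u + 1)*(u^3 - 2*u^2 - 15*u) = (u - 5)*(u - 2)*(u + 1)*(u^2 + 3*u) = (u - 5)*(u - 2)*(u + 1)*(u + 3)*(u)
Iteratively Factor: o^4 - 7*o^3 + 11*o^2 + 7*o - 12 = (o + 1)*(o^3 - 8*o^2 + 19*o - 12) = (o - 4)*(o + 1)*(o^2 - 4*o + 3) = (o - 4)*(o - 1)*(o + 1)*(o - 3)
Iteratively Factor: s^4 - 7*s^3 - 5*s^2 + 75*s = (s - 5)*(s^3 - 2*s^2 - 15*s) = s*(s - 5)*(s^2 - 2*s - 15) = s*(s - 5)^2*(s + 3)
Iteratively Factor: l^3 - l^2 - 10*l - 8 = (l + 1)*(l^2 - 2*l - 8) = (l - 4)*(l + 1)*(l + 2)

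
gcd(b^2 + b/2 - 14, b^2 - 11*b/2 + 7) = b - 7/2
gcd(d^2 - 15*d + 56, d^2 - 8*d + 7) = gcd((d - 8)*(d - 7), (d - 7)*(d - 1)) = d - 7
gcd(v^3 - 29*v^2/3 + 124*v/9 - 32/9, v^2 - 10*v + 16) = v - 8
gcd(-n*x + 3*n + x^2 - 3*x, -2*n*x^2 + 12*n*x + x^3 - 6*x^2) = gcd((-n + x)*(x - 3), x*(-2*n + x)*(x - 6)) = 1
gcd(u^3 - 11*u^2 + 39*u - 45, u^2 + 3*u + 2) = 1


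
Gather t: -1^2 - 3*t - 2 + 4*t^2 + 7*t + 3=4*t^2 + 4*t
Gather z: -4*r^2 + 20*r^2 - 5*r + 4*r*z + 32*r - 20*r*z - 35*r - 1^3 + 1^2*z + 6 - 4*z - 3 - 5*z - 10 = 16*r^2 - 8*r + z*(-16*r - 8) - 8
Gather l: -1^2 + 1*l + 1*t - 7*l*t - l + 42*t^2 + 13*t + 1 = -7*l*t + 42*t^2 + 14*t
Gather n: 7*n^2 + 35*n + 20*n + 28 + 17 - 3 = 7*n^2 + 55*n + 42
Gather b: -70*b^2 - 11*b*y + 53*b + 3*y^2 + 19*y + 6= -70*b^2 + b*(53 - 11*y) + 3*y^2 + 19*y + 6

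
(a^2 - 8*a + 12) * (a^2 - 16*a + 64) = a^4 - 24*a^3 + 204*a^2 - 704*a + 768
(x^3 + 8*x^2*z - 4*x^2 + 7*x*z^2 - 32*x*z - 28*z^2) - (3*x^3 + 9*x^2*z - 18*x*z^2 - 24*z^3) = -2*x^3 - x^2*z - 4*x^2 + 25*x*z^2 - 32*x*z + 24*z^3 - 28*z^2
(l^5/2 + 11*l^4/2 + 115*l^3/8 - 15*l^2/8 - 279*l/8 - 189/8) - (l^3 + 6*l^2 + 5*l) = l^5/2 + 11*l^4/2 + 107*l^3/8 - 63*l^2/8 - 319*l/8 - 189/8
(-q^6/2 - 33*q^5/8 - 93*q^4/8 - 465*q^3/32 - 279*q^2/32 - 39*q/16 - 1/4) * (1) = -q^6/2 - 33*q^5/8 - 93*q^4/8 - 465*q^3/32 - 279*q^2/32 - 39*q/16 - 1/4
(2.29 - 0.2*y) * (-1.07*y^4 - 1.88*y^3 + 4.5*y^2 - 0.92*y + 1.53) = 0.214*y^5 - 2.0743*y^4 - 5.2052*y^3 + 10.489*y^2 - 2.4128*y + 3.5037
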